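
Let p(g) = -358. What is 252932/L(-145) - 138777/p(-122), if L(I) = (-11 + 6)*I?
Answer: 191162981/259550 ≈ 736.52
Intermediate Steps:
L(I) = -5*I
252932/L(-145) - 138777/p(-122) = 252932/((-5*(-145))) - 138777/(-358) = 252932/725 - 138777*(-1/358) = 252932*(1/725) + 138777/358 = 252932/725 + 138777/358 = 191162981/259550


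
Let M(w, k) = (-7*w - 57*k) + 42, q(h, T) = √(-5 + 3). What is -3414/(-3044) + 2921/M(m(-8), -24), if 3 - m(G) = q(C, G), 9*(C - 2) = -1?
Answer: 9468681651/2936575718 - 20447*I*√2/1929419 ≈ 3.2244 - 0.014987*I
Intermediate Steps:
C = 17/9 (C = 2 + (⅑)*(-1) = 2 - ⅑ = 17/9 ≈ 1.8889)
q(h, T) = I*√2 (q(h, T) = √(-2) = I*√2)
m(G) = 3 - I*√2
M(w, k) = 42 - 57*k - 7*w (M(w, k) = (-57*k - 7*w) + 42 = 42 - 57*k - 7*w)
-3414/(-3044) + 2921/M(m(-8), -24) = -3414/(-3044) + 2921/(42 - 57*(-24) - 7*(3 - I*√2)) = -3414*(-1/3044) + 2921/(42 + 1368 + (-21 + 7*I*√2)) = 1707/1522 + 2921/(1389 + 7*I*√2)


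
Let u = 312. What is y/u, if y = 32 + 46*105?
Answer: 187/12 ≈ 15.583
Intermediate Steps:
y = 4862 (y = 32 + 4830 = 4862)
y/u = 4862/312 = 4862*(1/312) = 187/12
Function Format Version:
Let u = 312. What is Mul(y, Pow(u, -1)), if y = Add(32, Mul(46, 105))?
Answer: Rational(187, 12) ≈ 15.583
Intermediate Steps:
y = 4862 (y = Add(32, 4830) = 4862)
Mul(y, Pow(u, -1)) = Mul(4862, Pow(312, -1)) = Mul(4862, Rational(1, 312)) = Rational(187, 12)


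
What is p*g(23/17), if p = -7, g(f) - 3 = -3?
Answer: 0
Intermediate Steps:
g(f) = 0 (g(f) = 3 - 3 = 0)
p*g(23/17) = -7*0 = 0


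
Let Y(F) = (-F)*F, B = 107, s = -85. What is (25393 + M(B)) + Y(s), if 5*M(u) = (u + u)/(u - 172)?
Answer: 5904386/325 ≈ 18167.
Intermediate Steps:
Y(F) = -F²
M(u) = 2*u/(5*(-172 + u)) (M(u) = ((u + u)/(u - 172))/5 = ((2*u)/(-172 + u))/5 = (2*u/(-172 + u))/5 = 2*u/(5*(-172 + u)))
(25393 + M(B)) + Y(s) = (25393 + (⅖)*107/(-172 + 107)) - 1*(-85)² = (25393 + (⅖)*107/(-65)) - 1*7225 = (25393 + (⅖)*107*(-1/65)) - 7225 = (25393 - 214/325) - 7225 = 8252511/325 - 7225 = 5904386/325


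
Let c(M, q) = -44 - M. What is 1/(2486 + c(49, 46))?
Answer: 1/2393 ≈ 0.00041789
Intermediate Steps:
1/(2486 + c(49, 46)) = 1/(2486 + (-44 - 1*49)) = 1/(2486 + (-44 - 49)) = 1/(2486 - 93) = 1/2393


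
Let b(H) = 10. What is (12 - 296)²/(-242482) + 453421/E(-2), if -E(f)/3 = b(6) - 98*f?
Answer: -54998138165/74926938 ≈ -734.02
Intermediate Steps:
E(f) = -30 + 294*f (E(f) = -3*(10 - 98*f) = -30 + 294*f)
(12 - 296)²/(-242482) + 453421/E(-2) = (12 - 296)²/(-242482) + 453421/(-30 + 294*(-2)) = (-284)²*(-1/242482) + 453421/(-30 - 588) = 80656*(-1/242482) + 453421/(-618) = -40328/121241 + 453421*(-1/618) = -40328/121241 - 453421/618 = -54998138165/74926938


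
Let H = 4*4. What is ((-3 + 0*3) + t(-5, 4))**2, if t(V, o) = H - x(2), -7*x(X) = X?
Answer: 8649/49 ≈ 176.51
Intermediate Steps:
H = 16
x(X) = -X/7
t(V, o) = 114/7 (t(V, o) = 16 - (-1)*2/7 = 16 - 1*(-2/7) = 16 + 2/7 = 114/7)
((-3 + 0*3) + t(-5, 4))**2 = ((-3 + 0*3) + 114/7)**2 = ((-3 + 0) + 114/7)**2 = (-3 + 114/7)**2 = (93/7)**2 = 8649/49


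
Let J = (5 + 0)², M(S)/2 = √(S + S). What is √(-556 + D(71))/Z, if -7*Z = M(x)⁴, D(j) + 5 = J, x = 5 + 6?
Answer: -7*I*√134/3872 ≈ -0.020927*I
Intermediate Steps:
x = 11
M(S) = 2*√2*√S (M(S) = 2*√(S + S) = 2*√(2*S) = 2*(√2*√S) = 2*√2*√S)
J = 25 (J = 5² = 25)
D(j) = 20 (D(j) = -5 + 25 = 20)
Z = -7744/7 (Z = -(2*√2*√11)⁴/7 = -(2*√22)⁴/7 = -⅐*7744 = -7744/7 ≈ -1106.3)
√(-556 + D(71))/Z = √(-556 + 20)/(-7744/7) = √(-536)*(-7/7744) = (2*I*√134)*(-7/7744) = -7*I*√134/3872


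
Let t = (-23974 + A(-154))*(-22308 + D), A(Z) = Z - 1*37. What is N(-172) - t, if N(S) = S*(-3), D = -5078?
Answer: -661782174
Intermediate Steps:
N(S) = -3*S
A(Z) = -37 + Z (A(Z) = Z - 37 = -37 + Z)
t = 661782690 (t = (-23974 + (-37 - 154))*(-22308 - 5078) = (-23974 - 191)*(-27386) = -24165*(-27386) = 661782690)
N(-172) - t = -3*(-172) - 1*661782690 = 516 - 661782690 = -661782174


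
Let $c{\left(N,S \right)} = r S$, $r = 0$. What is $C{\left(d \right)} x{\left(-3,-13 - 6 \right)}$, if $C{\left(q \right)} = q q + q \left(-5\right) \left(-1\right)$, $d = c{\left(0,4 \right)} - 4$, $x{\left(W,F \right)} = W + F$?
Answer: $88$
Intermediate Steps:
$x{\left(W,F \right)} = F + W$
$c{\left(N,S \right)} = 0$ ($c{\left(N,S \right)} = 0 S = 0$)
$d = -4$ ($d = 0 - 4 = -4$)
$C{\left(q \right)} = q^{2} + 5 q$ ($C{\left(q \right)} = q^{2} + - 5 q \left(-1\right) = q^{2} + 5 q$)
$C{\left(d \right)} x{\left(-3,-13 - 6 \right)} = - 4 \left(5 - 4\right) \left(\left(-13 - 6\right) - 3\right) = \left(-4\right) 1 \left(\left(-13 - 6\right) - 3\right) = - 4 \left(-19 - 3\right) = \left(-4\right) \left(-22\right) = 88$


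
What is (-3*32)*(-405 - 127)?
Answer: 51072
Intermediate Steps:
(-3*32)*(-405 - 127) = -96*(-532) = 51072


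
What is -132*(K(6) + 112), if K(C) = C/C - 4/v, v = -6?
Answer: -15004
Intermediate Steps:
K(C) = 5/3 (K(C) = C/C - 4/(-6) = 1 - 4*(-1/6) = 1 + 2/3 = 5/3)
-132*(K(6) + 112) = -132*(5/3 + 112) = -132*341/3 = -15004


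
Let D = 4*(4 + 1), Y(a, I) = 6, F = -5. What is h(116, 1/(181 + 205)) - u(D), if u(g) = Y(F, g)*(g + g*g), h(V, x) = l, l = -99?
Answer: -2619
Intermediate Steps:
D = 20 (D = 4*5 = 20)
h(V, x) = -99
u(g) = 6*g + 6*g² (u(g) = 6*(g + g*g) = 6*(g + g²) = 6*g + 6*g²)
h(116, 1/(181 + 205)) - u(D) = -99 - 6*20*(1 + 20) = -99 - 6*20*21 = -99 - 1*2520 = -99 - 2520 = -2619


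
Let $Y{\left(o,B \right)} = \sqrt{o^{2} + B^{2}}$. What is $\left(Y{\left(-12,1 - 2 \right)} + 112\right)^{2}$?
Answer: $\left(112 + \sqrt{145}\right)^{2} \approx 15386.0$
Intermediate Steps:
$Y{\left(o,B \right)} = \sqrt{B^{2} + o^{2}}$
$\left(Y{\left(-12,1 - 2 \right)} + 112\right)^{2} = \left(\sqrt{\left(1 - 2\right)^{2} + \left(-12\right)^{2}} + 112\right)^{2} = \left(\sqrt{\left(1 - 2\right)^{2} + 144} + 112\right)^{2} = \left(\sqrt{\left(-1\right)^{2} + 144} + 112\right)^{2} = \left(\sqrt{1 + 144} + 112\right)^{2} = \left(\sqrt{145} + 112\right)^{2} = \left(112 + \sqrt{145}\right)^{2}$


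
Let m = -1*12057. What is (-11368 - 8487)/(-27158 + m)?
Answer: 361/713 ≈ 0.50631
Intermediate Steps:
m = -12057
(-11368 - 8487)/(-27158 + m) = (-11368 - 8487)/(-27158 - 12057) = -19855/(-39215) = -19855*(-1/39215) = 361/713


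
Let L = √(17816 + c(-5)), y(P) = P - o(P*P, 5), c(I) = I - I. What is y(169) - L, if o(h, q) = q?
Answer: 164 - 2*√4454 ≈ 30.523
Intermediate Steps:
c(I) = 0
y(P) = -5 + P (y(P) = P - 1*5 = P - 5 = -5 + P)
L = 2*√4454 (L = √(17816 + 0) = √17816 = 2*√4454 ≈ 133.48)
y(169) - L = (-5 + 169) - 2*√4454 = 164 - 2*√4454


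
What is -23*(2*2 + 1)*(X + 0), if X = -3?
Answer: 345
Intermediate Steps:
-23*(2*2 + 1)*(X + 0) = -23*(2*2 + 1)*(-3 + 0) = -23*(4 + 1)*(-3) = -115*(-3) = -23*(-15) = 345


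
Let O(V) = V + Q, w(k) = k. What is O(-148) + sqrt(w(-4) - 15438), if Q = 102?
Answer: -46 + I*sqrt(15442) ≈ -46.0 + 124.27*I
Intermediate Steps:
O(V) = 102 + V (O(V) = V + 102 = 102 + V)
O(-148) + sqrt(w(-4) - 15438) = (102 - 148) + sqrt(-4 - 15438) = -46 + sqrt(-15442) = -46 + I*sqrt(15442)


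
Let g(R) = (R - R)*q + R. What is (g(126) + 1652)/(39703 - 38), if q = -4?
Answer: 1778/39665 ≈ 0.044825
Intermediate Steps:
g(R) = R (g(R) = (R - R)*(-4) + R = 0*(-4) + R = 0 + R = R)
(g(126) + 1652)/(39703 - 38) = (126 + 1652)/(39703 - 38) = 1778/39665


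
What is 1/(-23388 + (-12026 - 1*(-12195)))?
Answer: -1/23219 ≈ -4.3068e-5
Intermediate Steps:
1/(-23388 + (-12026 - 1*(-12195))) = 1/(-23388 + (-12026 + 12195)) = 1/(-23388 + 169) = 1/(-23219) = -1/23219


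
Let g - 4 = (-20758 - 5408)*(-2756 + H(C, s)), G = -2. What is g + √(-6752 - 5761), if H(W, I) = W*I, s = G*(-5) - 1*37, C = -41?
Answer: 43147738 + I*√12513 ≈ 4.3148e+7 + 111.86*I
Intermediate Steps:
s = -27 (s = -2*(-5) - 1*37 = 10 - 37 = -27)
H(W, I) = I*W
g = 43147738 (g = 4 + (-20758 - 5408)*(-2756 - 27*(-41)) = 4 - 26166*(-2756 + 1107) = 4 - 26166*(-1649) = 4 + 43147734 = 43147738)
g + √(-6752 - 5761) = 43147738 + √(-6752 - 5761) = 43147738 + √(-12513) = 43147738 + I*√12513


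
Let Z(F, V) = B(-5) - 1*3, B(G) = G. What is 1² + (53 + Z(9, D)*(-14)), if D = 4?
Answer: 166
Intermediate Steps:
Z(F, V) = -8 (Z(F, V) = -5 - 1*3 = -5 - 3 = -8)
1² + (53 + Z(9, D)*(-14)) = 1² + (53 - 8*(-14)) = 1 + (53 + 112) = 1 + 165 = 166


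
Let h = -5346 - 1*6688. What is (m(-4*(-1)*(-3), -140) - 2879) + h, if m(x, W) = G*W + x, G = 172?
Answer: -39005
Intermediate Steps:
h = -12034 (h = -5346 - 6688 = -12034)
m(x, W) = x + 172*W (m(x, W) = 172*W + x = x + 172*W)
(m(-4*(-1)*(-3), -140) - 2879) + h = ((-4*(-1)*(-3) + 172*(-140)) - 2879) - 12034 = ((4*(-3) - 24080) - 2879) - 12034 = ((-12 - 24080) - 2879) - 12034 = (-24092 - 2879) - 12034 = -26971 - 12034 = -39005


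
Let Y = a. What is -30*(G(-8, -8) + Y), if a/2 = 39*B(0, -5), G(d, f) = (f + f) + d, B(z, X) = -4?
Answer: 10080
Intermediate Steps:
G(d, f) = d + 2*f (G(d, f) = 2*f + d = d + 2*f)
a = -312 (a = 2*(39*(-4)) = 2*(-156) = -312)
Y = -312
-30*(G(-8, -8) + Y) = -30*((-8 + 2*(-8)) - 312) = -30*((-8 - 16) - 312) = -30*(-24 - 312) = -30*(-336) = 10080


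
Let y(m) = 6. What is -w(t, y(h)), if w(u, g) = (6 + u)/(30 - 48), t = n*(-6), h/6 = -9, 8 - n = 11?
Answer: 4/3 ≈ 1.3333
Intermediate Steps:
n = -3 (n = 8 - 1*11 = 8 - 11 = -3)
h = -54 (h = 6*(-9) = -54)
t = 18 (t = -3*(-6) = 18)
w(u, g) = -⅓ - u/18 (w(u, g) = (6 + u)/(-18) = (6 + u)*(-1/18) = -⅓ - u/18)
-w(t, y(h)) = -(-⅓ - 1/18*18) = -(-⅓ - 1) = -1*(-4/3) = 4/3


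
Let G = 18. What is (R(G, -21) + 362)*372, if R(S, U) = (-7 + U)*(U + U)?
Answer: 572136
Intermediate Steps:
R(S, U) = 2*U*(-7 + U) (R(S, U) = (-7 + U)*(2*U) = 2*U*(-7 + U))
(R(G, -21) + 362)*372 = (2*(-21)*(-7 - 21) + 362)*372 = (2*(-21)*(-28) + 362)*372 = (1176 + 362)*372 = 1538*372 = 572136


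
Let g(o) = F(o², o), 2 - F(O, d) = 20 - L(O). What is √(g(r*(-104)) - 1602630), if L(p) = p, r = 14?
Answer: 2*√129322 ≈ 719.23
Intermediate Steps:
F(O, d) = -18 + O (F(O, d) = 2 - (20 - O) = 2 + (-20 + O) = -18 + O)
g(o) = -18 + o²
√(g(r*(-104)) - 1602630) = √((-18 + (14*(-104))²) - 1602630) = √((-18 + (-1456)²) - 1602630) = √((-18 + 2119936) - 1602630) = √(2119918 - 1602630) = √517288 = 2*√129322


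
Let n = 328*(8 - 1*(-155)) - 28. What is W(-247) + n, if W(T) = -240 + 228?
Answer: 53424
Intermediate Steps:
W(T) = -12
n = 53436 (n = 328*(8 + 155) - 28 = 328*163 - 28 = 53464 - 28 = 53436)
W(-247) + n = -12 + 53436 = 53424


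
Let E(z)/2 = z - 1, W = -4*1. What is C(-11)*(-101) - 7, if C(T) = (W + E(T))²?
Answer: -79191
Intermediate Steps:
W = -4
E(z) = -2 + 2*z (E(z) = 2*(z - 1) = 2*(-1 + z) = -2 + 2*z)
C(T) = (-6 + 2*T)² (C(T) = (-4 + (-2 + 2*T))² = (-6 + 2*T)²)
C(-11)*(-101) - 7 = (4*(-3 - 11)²)*(-101) - 7 = (4*(-14)²)*(-101) - 7 = (4*196)*(-101) - 7 = 784*(-101) - 7 = -79184 - 7 = -79191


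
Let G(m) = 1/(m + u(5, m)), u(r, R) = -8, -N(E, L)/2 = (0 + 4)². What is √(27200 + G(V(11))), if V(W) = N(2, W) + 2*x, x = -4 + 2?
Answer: √13164789/22 ≈ 164.92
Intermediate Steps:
N(E, L) = -32 (N(E, L) = -2*(0 + 4)² = -2*4² = -2*16 = -32)
x = -2
V(W) = -36 (V(W) = -32 + 2*(-2) = -32 - 4 = -36)
G(m) = 1/(-8 + m) (G(m) = 1/(m - 8) = 1/(-8 + m))
√(27200 + G(V(11))) = √(27200 + 1/(-8 - 36)) = √(27200 + 1/(-44)) = √(27200 - 1/44) = √(1196799/44) = √13164789/22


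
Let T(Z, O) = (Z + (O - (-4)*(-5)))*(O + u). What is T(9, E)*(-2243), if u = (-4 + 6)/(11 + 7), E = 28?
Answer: -9647143/9 ≈ -1.0719e+6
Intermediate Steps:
u = 1/9 (u = 2/18 = 2*(1/18) = 1/9 ≈ 0.11111)
T(Z, O) = (1/9 + O)*(-20 + O + Z) (T(Z, O) = (Z + (O - (-4)*(-5)))*(O + 1/9) = (Z + (O - 1*20))*(1/9 + O) = (Z + (O - 20))*(1/9 + O) = (Z + (-20 + O))*(1/9 + O) = (-20 + O + Z)*(1/9 + O) = (1/9 + O)*(-20 + O + Z))
T(9, E)*(-2243) = (-20/9 + 28**2 - 179/9*28 + (1/9)*9 + 28*9)*(-2243) = (-20/9 + 784 - 5012/9 + 1 + 252)*(-2243) = (4301/9)*(-2243) = -9647143/9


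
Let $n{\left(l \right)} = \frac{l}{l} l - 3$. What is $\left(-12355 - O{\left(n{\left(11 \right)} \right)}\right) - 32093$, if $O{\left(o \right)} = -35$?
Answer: $-44413$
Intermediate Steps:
$n{\left(l \right)} = -3 + l$ ($n{\left(l \right)} = 1 l - 3 = l - 3 = -3 + l$)
$\left(-12355 - O{\left(n{\left(11 \right)} \right)}\right) - 32093 = \left(-12355 - -35\right) - 32093 = \left(-12355 + 35\right) - 32093 = -12320 - 32093 = -44413$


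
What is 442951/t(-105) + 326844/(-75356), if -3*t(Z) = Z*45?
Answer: 8216059064/29671425 ≈ 276.90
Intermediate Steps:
t(Z) = -15*Z (t(Z) = -Z*45/3 = -15*Z)
442951/t(-105) + 326844/(-75356) = 442951/((-15*(-105))) + 326844/(-75356) = 442951/1575 + 326844*(-1/75356) = 442951*(1/1575) - 81711/18839 = 442951/1575 - 81711/18839 = 8216059064/29671425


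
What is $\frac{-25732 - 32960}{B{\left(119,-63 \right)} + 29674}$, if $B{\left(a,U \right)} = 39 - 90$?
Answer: $- \frac{58692}{29623} \approx -1.9813$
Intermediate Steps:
$B{\left(a,U \right)} = -51$
$\frac{-25732 - 32960}{B{\left(119,-63 \right)} + 29674} = \frac{-25732 - 32960}{-51 + 29674} = - \frac{58692}{29623}$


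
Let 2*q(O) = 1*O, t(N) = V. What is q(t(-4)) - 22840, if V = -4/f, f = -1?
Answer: -22838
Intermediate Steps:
V = 4 (V = -4/(-1) = -4*(-1) = 4)
t(N) = 4
q(O) = O/2 (q(O) = (1*O)/2 = O/2)
q(t(-4)) - 22840 = (½)*4 - 22840 = 2 - 22840 = -22838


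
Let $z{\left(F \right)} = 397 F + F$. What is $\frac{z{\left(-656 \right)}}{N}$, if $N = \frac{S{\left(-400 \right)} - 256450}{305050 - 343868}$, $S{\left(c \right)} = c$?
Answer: $- \frac{5067456992}{128425} \approx -39459.0$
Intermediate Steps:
$z{\left(F \right)} = 398 F$
$N = \frac{128425}{19409}$ ($N = \frac{-400 - 256450}{305050 - 343868} = - \frac{256850}{-38818} = \left(-256850\right) \left(- \frac{1}{38818}\right) = \frac{128425}{19409} \approx 6.6168$)
$\frac{z{\left(-656 \right)}}{N} = \frac{398 \left(-656\right)}{\frac{128425}{19409}} = \left(-261088\right) \frac{19409}{128425} = - \frac{5067456992}{128425}$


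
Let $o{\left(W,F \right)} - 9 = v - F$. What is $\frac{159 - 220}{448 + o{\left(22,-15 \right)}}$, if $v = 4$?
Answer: $- \frac{61}{476} \approx -0.12815$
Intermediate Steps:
$o{\left(W,F \right)} = 13 - F$ ($o{\left(W,F \right)} = 9 - \left(-4 + F\right) = 13 - F$)
$\frac{159 - 220}{448 + o{\left(22,-15 \right)}} = \frac{159 - 220}{448 + \left(13 - -15\right)} = - \frac{61}{448 + \left(13 + 15\right)} = - \frac{61}{448 + 28} = - \frac{61}{476}$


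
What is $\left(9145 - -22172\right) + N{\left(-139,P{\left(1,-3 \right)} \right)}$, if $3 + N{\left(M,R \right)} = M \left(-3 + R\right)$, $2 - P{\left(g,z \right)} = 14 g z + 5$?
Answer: $26310$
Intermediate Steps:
$P{\left(g,z \right)} = -3 - 14 g z$ ($P{\left(g,z \right)} = 2 - \left(14 g z + 5\right) = 2 - \left(5 + 14 g z\right) = -3 - 14 g z$)
$N{\left(M,R \right)} = -3 + M \left(-3 + R\right)$
$\left(9145 - -22172\right) + N{\left(-139,P{\left(1,-3 \right)} \right)} = \left(9145 - -22172\right) - \left(-414 + 139 \left(-3 - 14 \left(-3\right)\right)\right) = \left(9145 + 22172\right) - \left(-414 + 139 \left(-3 + 42\right)\right) = 31317 - 5007 = 26310$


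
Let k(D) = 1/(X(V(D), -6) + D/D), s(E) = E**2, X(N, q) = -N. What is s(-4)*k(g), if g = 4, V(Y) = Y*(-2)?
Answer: 16/9 ≈ 1.7778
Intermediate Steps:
V(Y) = -2*Y
k(D) = 1/(1 + 2*D) (k(D) = 1/(-(-2)*D + D/D) = 1/(2*D + 1) = 1/(1 + 2*D))
s(-4)*k(g) = (-4)**2/(1 + 2*4) = 16/(1 + 8) = 16/9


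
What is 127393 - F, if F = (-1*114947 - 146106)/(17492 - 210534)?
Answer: 24591938453/193042 ≈ 1.2739e+5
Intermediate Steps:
F = 261053/193042 (F = (-114947 - 146106)/(-193042) = -261053*(-1/193042) = 261053/193042 ≈ 1.3523)
127393 - F = 127393 - 1*261053/193042 = 127393 - 261053/193042 = 24591938453/193042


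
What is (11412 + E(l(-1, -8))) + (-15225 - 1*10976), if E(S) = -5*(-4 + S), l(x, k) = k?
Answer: -14729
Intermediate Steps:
E(S) = 20 - 5*S
(11412 + E(l(-1, -8))) + (-15225 - 1*10976) = (11412 + (20 - 5*(-8))) + (-15225 - 1*10976) = (11412 + (20 + 40)) + (-15225 - 10976) = (11412 + 60) - 26201 = 11472 - 26201 = -14729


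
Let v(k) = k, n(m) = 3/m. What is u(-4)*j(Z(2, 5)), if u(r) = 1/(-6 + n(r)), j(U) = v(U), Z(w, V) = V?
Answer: -20/27 ≈ -0.74074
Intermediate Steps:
j(U) = U
u(r) = 1/(-6 + 3/r)
u(-4)*j(Z(2, 5)) = -1*(-4)/(-3 + 6*(-4))*5 = -1*(-4)/(-3 - 24)*5 = -1*(-4)/(-27)*5 = -1*(-4)*(-1/27)*5 = -4/27*5 = -20/27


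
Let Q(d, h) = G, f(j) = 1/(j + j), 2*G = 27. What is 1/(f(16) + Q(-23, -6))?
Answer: 32/433 ≈ 0.073903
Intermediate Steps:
G = 27/2 (G = (1/2)*27 = 27/2 ≈ 13.500)
f(j) = 1/(2*j)
Q(d, h) = 27/2
1/(f(16) + Q(-23, -6)) = 1/((1/2)/16 + 27/2) = 1/((1/2)*(1/16) + 27/2) = 1/(1/32 + 27/2) = 1/(433/32) = 32/433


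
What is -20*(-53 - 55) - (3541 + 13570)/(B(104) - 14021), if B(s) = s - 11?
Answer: 30101591/13928 ≈ 2161.2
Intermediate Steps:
B(s) = -11 + s
-20*(-53 - 55) - (3541 + 13570)/(B(104) - 14021) = -20*(-53 - 55) - (3541 + 13570)/((-11 + 104) - 14021) = -20*(-108) - 17111/(93 - 14021) = 2160 - 17111/(-13928) = 2160 - 17111*(-1)/13928 = 2160 - 1*(-17111/13928) = 2160 + 17111/13928 = 30101591/13928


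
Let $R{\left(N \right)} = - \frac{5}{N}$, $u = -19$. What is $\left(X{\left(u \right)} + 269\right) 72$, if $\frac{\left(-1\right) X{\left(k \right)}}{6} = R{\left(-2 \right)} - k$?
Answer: $10080$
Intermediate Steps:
$X{\left(k \right)} = -15 + 6 k$ ($X{\left(k \right)} = - 6 \left(- \frac{5}{-2} - k\right) = - 6 \left(\left(-5\right) \left(- \frac{1}{2}\right) - k\right) = - 6 \left(\frac{5}{2} - k\right) = -15 + 6 k$)
$\left(X{\left(u \right)} + 269\right) 72 = \left(\left(-15 + 6 \left(-19\right)\right) + 269\right) 72 = \left(\left(-15 - 114\right) + 269\right) 72 = \left(-129 + 269\right) 72 = 140 \cdot 72 = 10080$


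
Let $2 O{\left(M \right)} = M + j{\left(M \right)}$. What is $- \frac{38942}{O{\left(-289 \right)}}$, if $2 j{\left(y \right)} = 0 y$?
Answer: $\frac{77884}{289} \approx 269.49$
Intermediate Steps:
$j{\left(y \right)} = 0$ ($j{\left(y \right)} = \frac{0 y}{2} = \frac{1}{2} \cdot 0 = 0$)
$O{\left(M \right)} = \frac{M}{2}$ ($O{\left(M \right)} = \frac{M + 0}{2} = \frac{M}{2}$)
$- \frac{38942}{O{\left(-289 \right)}} = - \frac{38942}{\frac{1}{2} \left(-289\right)} = - \frac{38942}{- \frac{289}{2}} = \left(-38942\right) \left(- \frac{2}{289}\right) = \frac{77884}{289}$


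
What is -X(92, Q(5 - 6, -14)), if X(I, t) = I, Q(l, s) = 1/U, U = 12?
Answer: -92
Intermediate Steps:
Q(l, s) = 1/12
-X(92, Q(5 - 6, -14)) = -1*92 = -92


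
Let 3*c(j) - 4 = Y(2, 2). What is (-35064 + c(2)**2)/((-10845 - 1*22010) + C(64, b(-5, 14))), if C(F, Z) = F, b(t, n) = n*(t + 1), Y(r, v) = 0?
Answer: 315560/295119 ≈ 1.0693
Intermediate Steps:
b(t, n) = n*(1 + t)
c(j) = 4/3 (c(j) = 4/3 + (1/3)*0 = 4/3 + 0 = 4/3)
(-35064 + c(2)**2)/((-10845 - 1*22010) + C(64, b(-5, 14))) = (-35064 + (4/3)**2)/((-10845 - 1*22010) + 64) = (-35064 + 16/9)/((-10845 - 22010) + 64) = -315560/(9*(-32855 + 64)) = -315560/9/(-32791) = -315560/9*(-1/32791) = 315560/295119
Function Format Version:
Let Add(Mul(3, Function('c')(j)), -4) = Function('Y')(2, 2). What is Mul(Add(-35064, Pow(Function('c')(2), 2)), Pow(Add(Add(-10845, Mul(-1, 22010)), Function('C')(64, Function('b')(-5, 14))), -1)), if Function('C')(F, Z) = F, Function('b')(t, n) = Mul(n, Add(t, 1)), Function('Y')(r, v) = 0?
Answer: Rational(315560, 295119) ≈ 1.0693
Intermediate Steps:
Function('b')(t, n) = Mul(n, Add(1, t))
Function('c')(j) = Rational(4, 3) (Function('c')(j) = Add(Rational(4, 3), Mul(Rational(1, 3), 0)) = Add(Rational(4, 3), 0) = Rational(4, 3))
Mul(Add(-35064, Pow(Function('c')(2), 2)), Pow(Add(Add(-10845, Mul(-1, 22010)), Function('C')(64, Function('b')(-5, 14))), -1)) = Mul(Add(-35064, Pow(Rational(4, 3), 2)), Pow(Add(Add(-10845, Mul(-1, 22010)), 64), -1)) = Mul(Add(-35064, Rational(16, 9)), Pow(Add(Add(-10845, -22010), 64), -1)) = Mul(Rational(-315560, 9), Pow(Add(-32855, 64), -1)) = Mul(Rational(-315560, 9), Pow(-32791, -1)) = Mul(Rational(-315560, 9), Rational(-1, 32791)) = Rational(315560, 295119)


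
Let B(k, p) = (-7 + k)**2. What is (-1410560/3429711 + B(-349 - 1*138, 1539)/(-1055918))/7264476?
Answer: -581602161919/6577063298467552062 ≈ -8.8429e-8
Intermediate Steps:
(-1410560/3429711 + B(-349 - 1*138, 1539)/(-1055918))/7264476 = (-1410560/3429711 + (-7 + (-349 - 1*138))**2/(-1055918))/7264476 = (-1410560*1/3429711 + (-7 + (-349 - 138))**2*(-1/1055918))*(1/7264476) = (-1410560/3429711 + (-7 - 487)**2*(-1/1055918))*(1/7264476) = (-1410560/3429711 + (-494)**2*(-1/1055918))*(1/7264476) = (-1410560/3429711 + 244036*(-1/1055918))*(1/7264476) = (-1410560/3429711 - 122018/527959)*(1/7264476) = -1163204323838/1810746789849*1/7264476 = -581602161919/6577063298467552062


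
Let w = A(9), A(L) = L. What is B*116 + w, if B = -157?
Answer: -18203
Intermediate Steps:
w = 9
B*116 + w = -157*116 + 9 = -18212 + 9 = -18203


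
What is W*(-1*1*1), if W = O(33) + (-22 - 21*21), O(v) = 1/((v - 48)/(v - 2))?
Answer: 6976/15 ≈ 465.07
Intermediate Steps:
O(v) = (-2 + v)/(-48 + v) (O(v) = 1/((-48 + v)/(-2 + v)) = (-2 + v)/(-48 + v))
W = -6976/15 (W = (-2 + 33)/(-48 + 33) + (-22 - 21*21) = 31/(-15) + (-22 - 441) = -1/15*31 - 463 = -31/15 - 463 = -6976/15 ≈ -465.07)
W*(-1*1*1) = -6976*(-1*1)/15 = -(-6976)/15 = -6976/15*(-1) = 6976/15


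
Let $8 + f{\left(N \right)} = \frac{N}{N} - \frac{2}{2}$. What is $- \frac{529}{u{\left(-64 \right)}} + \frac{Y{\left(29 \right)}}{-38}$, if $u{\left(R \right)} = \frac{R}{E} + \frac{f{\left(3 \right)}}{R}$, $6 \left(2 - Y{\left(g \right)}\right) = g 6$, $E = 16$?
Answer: $\frac{161653}{1178} \approx 137.23$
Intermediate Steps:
$f{\left(N \right)} = -8$ ($f{\left(N \right)} = -8 + \left(\frac{N}{N} - \frac{2}{2}\right) = -8 + \left(1 - 1\right) = -8 + 0 = -8$)
$Y{\left(g \right)} = 2 - g$ ($Y{\left(g \right)} = 2 - \frac{g 6}{6} = 2 - \frac{6 g}{6} = 2 - g$)
$u{\left(R \right)} = - \frac{8}{R} + \frac{R}{16}$ ($u{\left(R \right)} = \frac{R}{16} - \frac{8}{R} = - \frac{8}{R} + \frac{R}{16}$)
$- \frac{529}{u{\left(-64 \right)}} + \frac{Y{\left(29 \right)}}{-38} = - \frac{529}{- \frac{8}{-64} + \frac{1}{16} \left(-64\right)} + \frac{2 - 29}{-38} = - \frac{529}{\left(-8\right) \left(- \frac{1}{64}\right) - 4} + \left(2 - 29\right) \left(- \frac{1}{38}\right) = - \frac{529}{\frac{1}{8} - 4} - - \frac{27}{38} = - \frac{529}{- \frac{31}{8}} + \frac{27}{38} = \left(-529\right) \left(- \frac{8}{31}\right) + \frac{27}{38} = \frac{4232}{31} + \frac{27}{38} = \frac{161653}{1178}$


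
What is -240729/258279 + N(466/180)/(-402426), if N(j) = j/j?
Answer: -32291955611/34646061618 ≈ -0.93205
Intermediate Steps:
N(j) = 1
-240729/258279 + N(466/180)/(-402426) = -240729/258279 + 1/(-402426) = -240729*1/258279 + 1*(-1/402426) = -80243/86093 - 1/402426 = -32291955611/34646061618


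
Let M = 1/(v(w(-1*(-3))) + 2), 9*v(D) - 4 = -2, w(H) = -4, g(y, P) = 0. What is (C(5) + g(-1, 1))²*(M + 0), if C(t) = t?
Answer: 45/4 ≈ 11.250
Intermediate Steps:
v(D) = 2/9 (v(D) = 4/9 + (⅑)*(-2) = 4/9 - 2/9 = 2/9)
M = 9/20 (M = 1/(2/9 + 2) = 1/(20/9) = 9/20 ≈ 0.45000)
(C(5) + g(-1, 1))²*(M + 0) = (5 + 0)²*(9/20 + 0) = 5²*(9/20) = 25*(9/20) = 45/4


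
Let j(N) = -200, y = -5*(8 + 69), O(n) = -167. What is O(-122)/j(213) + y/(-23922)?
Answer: 2035987/2392200 ≈ 0.85109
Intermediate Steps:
y = -385 (y = -5*77 = -385)
O(-122)/j(213) + y/(-23922) = -167/(-200) - 385/(-23922) = -167*(-1/200) - 385*(-1/23922) = 167/200 + 385/23922 = 2035987/2392200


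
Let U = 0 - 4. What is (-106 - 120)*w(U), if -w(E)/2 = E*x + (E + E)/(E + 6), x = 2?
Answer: -5424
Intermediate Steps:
U = -4
w(E) = -4*E - 4*E/(6 + E) (w(E) = -2*(E*2 + (E + E)/(E + 6)) = -2*(2*E + (2*E)/(6 + E)) = -2*(2*E + 2*E/(6 + E)) = -4*E - 4*E/(6 + E))
(-106 - 120)*w(U) = (-106 - 120)*(-4*(-4)*(7 - 4)/(6 - 4)) = -(-904)*(-4)*3/2 = -226*24 = -5424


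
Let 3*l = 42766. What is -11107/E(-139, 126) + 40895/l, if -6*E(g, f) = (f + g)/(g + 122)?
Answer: 48451795029/555958 ≈ 87150.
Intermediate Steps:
l = 42766/3 (l = (⅓)*42766 = 42766/3 ≈ 14255.)
E(g, f) = -(f + g)/(6*(122 + g)) (E(g, f) = -(f + g)/(6*(g + 122)) = -(f + g)/(6*(122 + g)))
-11107/E(-139, 126) + 40895/l = -11107*6*(122 - 139)/(-1*126 - 1*(-139)) + 40895/(42766/3) = -11107*(-102/(-126 + 139)) + 40895*(3/42766) = -11107/((⅙)*(-1/17)*13) + 122685/42766 = -11107/(-13/102) + 122685/42766 = -11107*(-102/13) + 122685/42766 = 1132914/13 + 122685/42766 = 48451795029/555958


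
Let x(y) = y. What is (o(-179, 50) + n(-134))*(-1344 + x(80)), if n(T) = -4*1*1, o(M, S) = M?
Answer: 231312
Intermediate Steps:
n(T) = -4 (n(T) = -4*1 = -4)
(o(-179, 50) + n(-134))*(-1344 + x(80)) = (-179 - 4)*(-1344 + 80) = -183*(-1264) = 231312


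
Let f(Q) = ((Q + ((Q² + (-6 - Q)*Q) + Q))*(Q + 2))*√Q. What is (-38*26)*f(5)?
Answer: 138320*√5 ≈ 3.0929e+5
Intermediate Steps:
f(Q) = √Q*(2 + Q)*(Q² + 2*Q + Q*(-6 - Q)) (f(Q) = ((Q + ((Q² + Q*(-6 - Q)) + Q))*(2 + Q))*√Q = ((Q + (Q + Q² + Q*(-6 - Q)))*(2 + Q))*√Q = ((Q² + 2*Q + Q*(-6 - Q))*(2 + Q))*√Q = ((2 + Q)*(Q² + 2*Q + Q*(-6 - Q)))*√Q = √Q*(2 + Q)*(Q² + 2*Q + Q*(-6 - Q)))
(-38*26)*f(5) = (-38*26)*(4*5^(3/2)*(-2 - 1*5)) = -3952*5*√5*(-2 - 5) = -3952*5*√5*(-7) = -(-138320)*√5 = 138320*√5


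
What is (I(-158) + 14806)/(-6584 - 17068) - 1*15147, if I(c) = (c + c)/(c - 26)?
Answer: -16480495979/1087992 ≈ -15148.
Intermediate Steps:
I(c) = 2*c/(-26 + c) (I(c) = (2*c)/(-26 + c) = 2*c/(-26 + c))
(I(-158) + 14806)/(-6584 - 17068) - 1*15147 = (2*(-158)/(-26 - 158) + 14806)/(-6584 - 17068) - 1*15147 = (2*(-158)/(-184) + 14806)/(-23652) - 15147 = (2*(-158)*(-1/184) + 14806)*(-1/23652) - 15147 = (79/46 + 14806)*(-1/23652) - 15147 = (681155/46)*(-1/23652) - 15147 = -681155/1087992 - 15147 = -16480495979/1087992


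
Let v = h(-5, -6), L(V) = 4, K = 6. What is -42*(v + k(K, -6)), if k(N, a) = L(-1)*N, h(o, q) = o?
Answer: -798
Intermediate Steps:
v = -5
k(N, a) = 4*N
-42*(v + k(K, -6)) = -42*(-5 + 4*6) = -42*(-5 + 24) = -42*19 = -798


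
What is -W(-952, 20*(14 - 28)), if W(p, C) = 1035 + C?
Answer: -755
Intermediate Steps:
-W(-952, 20*(14 - 28)) = -(1035 + 20*(14 - 28)) = -(1035 + 20*(-14)) = -(1035 - 280) = -1*755 = -755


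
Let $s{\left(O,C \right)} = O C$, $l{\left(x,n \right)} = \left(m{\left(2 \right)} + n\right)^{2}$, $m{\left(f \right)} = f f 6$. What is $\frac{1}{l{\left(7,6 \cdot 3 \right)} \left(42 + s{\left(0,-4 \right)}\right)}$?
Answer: $\frac{1}{74088} \approx 1.3497 \cdot 10^{-5}$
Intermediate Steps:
$m{\left(f \right)} = 6 f^{2}$ ($m{\left(f \right)} = f^{2} \cdot 6 = 6 f^{2}$)
$l{\left(x,n \right)} = \left(24 + n\right)^{2}$ ($l{\left(x,n \right)} = \left(6 \cdot 2^{2} + n\right)^{2} = \left(6 \cdot 4 + n\right)^{2} = \left(24 + n\right)^{2}$)
$s{\left(O,C \right)} = C O$
$\frac{1}{l{\left(7,6 \cdot 3 \right)} \left(42 + s{\left(0,-4 \right)}\right)} = \frac{1}{\left(24 + 6 \cdot 3\right)^{2} \left(42 - 0\right)} = \frac{1}{\left(24 + 18\right)^{2} \left(42 + 0\right)} = \frac{1}{42^{2} \cdot 42} = \frac{1}{1764 \cdot 42} = \frac{1}{74088}$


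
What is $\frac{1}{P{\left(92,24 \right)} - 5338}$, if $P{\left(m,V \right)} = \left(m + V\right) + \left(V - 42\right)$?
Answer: $- \frac{1}{5240} \approx -0.00019084$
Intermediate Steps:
$P{\left(m,V \right)} = -42 + m + 2 V$ ($P{\left(m,V \right)} = \left(V + m\right) + \left(-42 + V\right) = -42 + m + 2 V$)
$\frac{1}{P{\left(92,24 \right)} - 5338} = \frac{1}{\left(-42 + 92 + 2 \cdot 24\right) - 5338} = \frac{1}{\left(-42 + 92 + 48\right) - 5338} = \frac{1}{98 - 5338} = \frac{1}{-5240} = - \frac{1}{5240}$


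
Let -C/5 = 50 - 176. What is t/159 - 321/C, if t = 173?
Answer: 6439/11130 ≈ 0.57853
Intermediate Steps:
C = 630 (C = -5*(50 - 176) = -5*(-126) = 630)
t/159 - 321/C = 173/159 - 321/630 = 173*(1/159) - 321*1/630 = 173/159 - 107/210 = 6439/11130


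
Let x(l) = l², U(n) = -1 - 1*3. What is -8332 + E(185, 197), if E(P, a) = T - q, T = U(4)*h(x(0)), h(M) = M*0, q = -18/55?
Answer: -458242/55 ≈ -8331.7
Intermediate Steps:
U(n) = -4 (U(n) = -1 - 3 = -4)
q = -18/55 (q = -18*1/55 = -18/55 ≈ -0.32727)
h(M) = 0
T = 0 (T = -4*0 = 0)
E(P, a) = 18/55 (E(P, a) = 0 - 1*(-18/55) = 0 + 18/55 = 18/55)
-8332 + E(185, 197) = -8332 + 18/55 = -458242/55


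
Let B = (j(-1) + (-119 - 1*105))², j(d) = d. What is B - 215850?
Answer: -165225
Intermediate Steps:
B = 50625 (B = (-1 + (-119 - 1*105))² = (-1 + (-119 - 105))² = (-1 - 224)² = (-225)² = 50625)
B - 215850 = 50625 - 215850 = -165225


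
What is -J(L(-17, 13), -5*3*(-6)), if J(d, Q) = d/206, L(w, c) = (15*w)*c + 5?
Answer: 1655/103 ≈ 16.068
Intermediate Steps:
L(w, c) = 5 + 15*c*w (L(w, c) = 15*c*w + 5 = 5 + 15*c*w)
J(d, Q) = d/206 (J(d, Q) = d*(1/206) = d/206)
-J(L(-17, 13), -5*3*(-6)) = -(5 + 15*13*(-17))/206 = -(5 - 3315)/206 = -(-3310)/206 = -1*(-1655/103) = 1655/103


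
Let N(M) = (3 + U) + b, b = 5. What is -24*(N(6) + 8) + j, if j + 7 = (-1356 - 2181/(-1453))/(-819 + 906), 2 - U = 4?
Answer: -15109020/42137 ≈ -358.57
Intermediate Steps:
U = -2 (U = 2 - 1*4 = 2 - 4 = -2)
N(M) = 6 (N(M) = (3 - 2) + 5 = 1 + 5 = 6)
j = -950988/42137 (j = -7 + (-1356 - 2181/(-1453))/(-819 + 906) = -7 + (-1356 - 2181*(-1/1453))/87 = -7 + (-1356 + 2181/1453)*(1/87) = -7 - 1968087/1453*1/87 = -7 - 656029/42137 = -950988/42137 ≈ -22.569)
-24*(N(6) + 8) + j = -24*(6 + 8) - 950988/42137 = -24*14 - 950988/42137 = -336 - 950988/42137 = -15109020/42137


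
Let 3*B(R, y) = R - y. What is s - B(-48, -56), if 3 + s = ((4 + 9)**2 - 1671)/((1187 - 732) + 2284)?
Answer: -17023/2739 ≈ -6.2150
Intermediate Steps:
B(R, y) = -y/3 + R/3 (B(R, y) = (R - y)/3 = -y/3 + R/3)
s = -9719/2739 (s = -3 + ((4 + 9)**2 - 1671)/((1187 - 732) + 2284) = -3 + (13**2 - 1671)/(455 + 2284) = -3 + (169 - 1671)/2739 = -3 - 1502*1/2739 = -3 - 1502/2739 = -9719/2739 ≈ -3.5484)
s - B(-48, -56) = -9719/2739 - (-1/3*(-56) + (1/3)*(-48)) = -9719/2739 - (56/3 - 16) = -9719/2739 - 1*8/3 = -9719/2739 - 8/3 = -17023/2739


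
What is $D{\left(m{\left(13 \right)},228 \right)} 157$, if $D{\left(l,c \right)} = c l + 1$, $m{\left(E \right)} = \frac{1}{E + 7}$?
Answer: $\frac{9734}{5} \approx 1946.8$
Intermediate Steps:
$m{\left(E \right)} = \frac{1}{7 + E}$
$D{\left(l,c \right)} = 1 + c l$
$D{\left(m{\left(13 \right)},228 \right)} 157 = \left(1 + \frac{228}{7 + 13}\right) 157 = \left(1 + \frac{228}{20}\right) 157 = \left(1 + 228 \cdot \frac{1}{20}\right) 157 = \left(1 + \frac{57}{5}\right) 157 = \frac{62}{5} \cdot 157 = \frac{9734}{5}$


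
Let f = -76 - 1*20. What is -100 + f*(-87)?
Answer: 8252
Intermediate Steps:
f = -96 (f = -76 - 20 = -96)
-100 + f*(-87) = -100 - 96*(-87) = -100 + 8352 = 8252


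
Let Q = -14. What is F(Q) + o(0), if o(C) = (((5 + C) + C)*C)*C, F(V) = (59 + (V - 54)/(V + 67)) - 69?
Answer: -598/53 ≈ -11.283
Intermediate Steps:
F(V) = -10 + (-54 + V)/(67 + V) (F(V) = (59 + (-54 + V)/(67 + V)) - 69 = -10 + (-54 + V)/(67 + V))
o(C) = C²*(5 + 2*C) (o(C) = ((5 + 2*C)*C)*C = (C*(5 + 2*C))*C = C²*(5 + 2*C))
F(Q) + o(0) = (-724 - 9*(-14))/(67 - 14) + 0²*(5 + 2*0) = (-724 + 126)/53 + 0*(5 + 0) = (1/53)*(-598) + 0*5 = -598/53 + 0 = -598/53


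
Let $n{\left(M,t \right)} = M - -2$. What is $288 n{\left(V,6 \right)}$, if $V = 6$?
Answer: $2304$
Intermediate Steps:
$n{\left(M,t \right)} = 2 + M$ ($n{\left(M,t \right)} = M + 2 = 2 + M$)
$288 n{\left(V,6 \right)} = 288 \left(2 + 6\right) = 288 \cdot 8 = 2304$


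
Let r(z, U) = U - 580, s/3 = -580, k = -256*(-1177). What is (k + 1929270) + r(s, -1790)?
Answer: 2228212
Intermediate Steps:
k = 301312
s = -1740 (s = 3*(-580) = -1740)
r(z, U) = -580 + U
(k + 1929270) + r(s, -1790) = (301312 + 1929270) + (-580 - 1790) = 2230582 - 2370 = 2228212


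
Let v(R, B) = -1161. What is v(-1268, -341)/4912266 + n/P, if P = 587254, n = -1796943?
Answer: -735645317061/240395654797 ≈ -3.0601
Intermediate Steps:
v(-1268, -341)/4912266 + n/P = -1161/4912266 - 1796943/587254 = -1161*1/4912266 - 1796943*1/587254 = -387/1637422 - 1796943/587254 = -735645317061/240395654797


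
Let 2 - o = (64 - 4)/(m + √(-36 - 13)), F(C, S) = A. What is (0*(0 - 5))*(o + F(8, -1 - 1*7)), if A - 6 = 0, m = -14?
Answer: 0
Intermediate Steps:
A = 6 (A = 6 + 0 = 6)
F(C, S) = 6
o = 2 - 12*(-14 - 7*I)/49 (o = 2 - (64 - 4)/(-14 + √(-36 - 13)) = 2 - 60/(-14 + √(-49)) = 2 - 60/(-14 + 7*I) = 2 - 60*(-14 - 7*I)/245 = 2 - 12*(-14 - 7*I)/49 ≈ 5.4286 + 1.7143*I)
(0*(0 - 5))*(o + F(8, -1 - 1*7)) = (0*(0 - 5))*((38/7 + 12*I/7) + 6) = (0*(-5))*(80/7 + 12*I/7) = 0*(80/7 + 12*I/7) = 0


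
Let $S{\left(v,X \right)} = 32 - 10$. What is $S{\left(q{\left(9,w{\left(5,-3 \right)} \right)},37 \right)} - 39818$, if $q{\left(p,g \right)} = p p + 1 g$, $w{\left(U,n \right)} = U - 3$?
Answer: $-39796$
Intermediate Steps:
$w{\left(U,n \right)} = -3 + U$
$q{\left(p,g \right)} = g + p^{2}$ ($q{\left(p,g \right)} = p^{2} + g = g + p^{2}$)
$S{\left(v,X \right)} = 22$
$S{\left(q{\left(9,w{\left(5,-3 \right)} \right)},37 \right)} - 39818 = 22 - 39818 = -39796$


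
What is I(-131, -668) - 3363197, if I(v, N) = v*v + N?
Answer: -3346704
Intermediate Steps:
I(v, N) = N + v**2 (I(v, N) = v**2 + N = N + v**2)
I(-131, -668) - 3363197 = (-668 + (-131)**2) - 3363197 = (-668 + 17161) - 3363197 = 16493 - 3363197 = -3346704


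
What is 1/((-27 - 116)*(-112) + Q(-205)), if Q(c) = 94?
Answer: 1/16110 ≈ 6.2073e-5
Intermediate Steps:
1/((-27 - 116)*(-112) + Q(-205)) = 1/((-27 - 116)*(-112) + 94) = 1/(-143*(-112) + 94) = 1/(16016 + 94) = 1/16110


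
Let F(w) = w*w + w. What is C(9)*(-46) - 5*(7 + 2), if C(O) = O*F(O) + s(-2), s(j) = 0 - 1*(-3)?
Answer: -37443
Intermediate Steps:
s(j) = 3 (s(j) = 0 + 3 = 3)
F(w) = w + w² (F(w) = w² + w = w + w²)
C(O) = 3 + O²*(1 + O) (C(O) = O*(O*(1 + O)) + 3 = O²*(1 + O) + 3 = 3 + O²*(1 + O))
C(9)*(-46) - 5*(7 + 2) = (3 + 9²*(1 + 9))*(-46) - 5*(7 + 2) = (3 + 81*10)*(-46) - 5*9 = (3 + 810)*(-46) - 45 = 813*(-46) - 45 = -37398 - 45 = -37443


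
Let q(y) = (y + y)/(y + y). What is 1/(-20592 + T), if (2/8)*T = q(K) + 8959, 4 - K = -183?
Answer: 1/15248 ≈ 6.5582e-5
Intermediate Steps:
K = 187 (K = 4 - 1*(-183) = 4 + 183 = 187)
q(y) = 1 (q(y) = (2*y)/((2*y)) = (2*y)*(1/(2*y)) = 1)
T = 35840 (T = 4*(1 + 8959) = 4*8960 = 35840)
1/(-20592 + T) = 1/(-20592 + 35840) = 1/15248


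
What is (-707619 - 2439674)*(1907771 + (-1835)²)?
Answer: -16601957985828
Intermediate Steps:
(-707619 - 2439674)*(1907771 + (-1835)²) = -3147293*(1907771 + 3367225) = -3147293*5274996 = -16601957985828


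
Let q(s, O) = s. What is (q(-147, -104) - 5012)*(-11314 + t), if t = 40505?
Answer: -150596369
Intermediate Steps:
(q(-147, -104) - 5012)*(-11314 + t) = (-147 - 5012)*(-11314 + 40505) = -5159*29191 = -150596369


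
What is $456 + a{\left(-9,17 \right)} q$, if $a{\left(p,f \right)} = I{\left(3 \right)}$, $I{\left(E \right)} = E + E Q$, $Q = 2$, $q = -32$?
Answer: $168$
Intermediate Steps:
$I{\left(E \right)} = 3 E$ ($I{\left(E \right)} = E + E 2 = E + 2 E = 3 E$)
$a{\left(p,f \right)} = 9$ ($a{\left(p,f \right)} = 3 \cdot 3 = 9$)
$456 + a{\left(-9,17 \right)} q = 456 + 9 \left(-32\right) = 456 - 288 = 168$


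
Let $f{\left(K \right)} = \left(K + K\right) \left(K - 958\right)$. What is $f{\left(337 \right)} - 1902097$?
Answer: $-2320651$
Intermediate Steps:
$f{\left(K \right)} = 2 K \left(-958 + K\right)$
$f{\left(337 \right)} - 1902097 = 2 \cdot 337 \left(-958 + 337\right) - 1902097 = 2 \cdot 337 \left(-621\right) - 1902097 = -418554 - 1902097 = -2320651$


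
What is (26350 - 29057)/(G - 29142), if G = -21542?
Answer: 2707/50684 ≈ 0.053409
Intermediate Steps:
(26350 - 29057)/(G - 29142) = (26350 - 29057)/(-21542 - 29142) = -2707/(-50684) = -2707*(-1/50684) = 2707/50684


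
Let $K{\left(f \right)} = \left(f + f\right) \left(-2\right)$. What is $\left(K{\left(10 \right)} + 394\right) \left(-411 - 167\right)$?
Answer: $-204612$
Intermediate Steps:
$K{\left(f \right)} = - 4 f$ ($K{\left(f \right)} = 2 f \left(-2\right) = - 4 f$)
$\left(K{\left(10 \right)} + 394\right) \left(-411 - 167\right) = \left(\left(-4\right) 10 + 394\right) \left(-411 - 167\right) = \left(-40 + 394\right) \left(-578\right) = 354 \left(-578\right) = -204612$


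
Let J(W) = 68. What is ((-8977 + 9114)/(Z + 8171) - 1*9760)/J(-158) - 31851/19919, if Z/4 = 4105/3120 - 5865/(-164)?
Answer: -2614954249747262/18018237173491 ≈ -145.13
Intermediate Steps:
Z = 948601/6396 (Z = 4*(4105/3120 - 5865/(-164)) = 4*(4105*(1/3120) - 5865*(-1/164)) = 4*(821/624 + 5865/164) = 4*(948601/25584) = 948601/6396 ≈ 148.31)
((-8977 + 9114)/(Z + 8171) - 1*9760)/J(-158) - 31851/19919 = ((-8977 + 9114)/(948601/6396 + 8171) - 1*9760)/68 - 31851/19919 = (137/(53210317/6396) - 9760)*(1/68) - 31851*1/19919 = (137*(6396/53210317) - 9760)*(1/68) - 31851/19919 = (876252/53210317 - 9760)*(1/68) - 31851/19919 = -519331817668/53210317*1/68 - 31851/19919 = -129832954417/904575389 - 31851/19919 = -2614954249747262/18018237173491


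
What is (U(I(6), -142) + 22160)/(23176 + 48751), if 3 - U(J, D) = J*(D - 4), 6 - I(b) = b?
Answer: 22163/71927 ≈ 0.30813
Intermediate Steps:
I(b) = 6 - b
U(J, D) = 3 - J*(-4 + D) (U(J, D) = 3 - J*(D - 4) = 3 - J*(-4 + D))
(U(I(6), -142) + 22160)/(23176 + 48751) = ((3 + 4*(6 - 1*6) - 1*(-142)*(6 - 1*6)) + 22160)/(23176 + 48751) = ((3 + 4*(6 - 6) - 1*(-142)*(6 - 6)) + 22160)/71927 = ((3 + 4*0 - 1*(-142)*0) + 22160)*(1/71927) = ((3 + 0 + 0) + 22160)*(1/71927) = (3 + 22160)*(1/71927) = 22163*(1/71927) = 22163/71927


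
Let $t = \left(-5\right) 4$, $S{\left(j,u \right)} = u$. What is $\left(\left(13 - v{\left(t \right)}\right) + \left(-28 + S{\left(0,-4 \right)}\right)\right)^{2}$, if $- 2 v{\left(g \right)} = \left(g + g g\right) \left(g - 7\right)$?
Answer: $26512201$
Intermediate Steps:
$t = -20$
$v{\left(g \right)} = - \frac{\left(-7 + g\right) \left(g + g^{2}\right)}{2}$ ($v{\left(g \right)} = - \frac{\left(g + g g\right) \left(g - 7\right)}{2} = - \frac{\left(g + g^{2}\right) \left(-7 + g\right)}{2} = - \frac{\left(-7 + g\right) \left(g + g^{2}\right)}{2}$)
$\left(\left(13 - v{\left(t \right)}\right) + \left(-28 + S{\left(0,-4 \right)}\right)\right)^{2} = \left(\left(13 - \frac{1}{2} \left(-20\right) \left(7 - \left(-20\right)^{2} + 6 \left(-20\right)\right)\right) - 32\right)^{2} = \left(\left(13 - \frac{1}{2} \left(-20\right) \left(7 - 400 - 120\right)\right) - 32\right)^{2} = \left(\left(13 - \frac{1}{2} \left(-20\right) \left(-513\right)\right) - 32\right)^{2} = \left(\left(13 - 5130\right) - 32\right)^{2} = \left(-5117 - 32\right)^{2} = \left(-5149\right)^{2} = 26512201$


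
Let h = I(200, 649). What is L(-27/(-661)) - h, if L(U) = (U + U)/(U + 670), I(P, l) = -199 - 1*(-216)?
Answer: -7529195/442897 ≈ -17.000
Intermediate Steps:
I(P, l) = 17 (I(P, l) = -199 + 216 = 17)
h = 17
L(U) = 2*U/(670 + U) (L(U) = (2*U)/(670 + U) = 2*U/(670 + U))
L(-27/(-661)) - h = 2*(-27/(-661))/(670 - 27/(-661)) - 1*17 = 2*(-27*(-1/661))/(670 - 27*(-1/661)) - 17 = 2*(27/661)/(670 + 27/661) - 17 = 2*(27/661)/(442897/661) - 17 = 2*(27/661)*(661/442897) - 17 = 54/442897 - 17 = -7529195/442897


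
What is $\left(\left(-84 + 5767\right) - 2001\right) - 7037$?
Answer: $-3355$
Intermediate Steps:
$\left(\left(-84 + 5767\right) - 2001\right) - 7037 = \left(5683 - 2001\right) - 7037 = 3682 - 7037 = -3355$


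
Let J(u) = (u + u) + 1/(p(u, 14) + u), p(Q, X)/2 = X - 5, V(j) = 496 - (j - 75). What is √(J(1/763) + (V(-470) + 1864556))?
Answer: 4*√12805727883786172895/10479805 ≈ 1365.9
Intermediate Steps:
V(j) = 571 - j (V(j) = 496 - (-75 + j) = 496 + (75 - j) = 571 - j)
p(Q, X) = -10 + 2*X (p(Q, X) = 2*(X - 5) = 2*(-5 + X) = -10 + 2*X)
J(u) = 1/(18 + u) + 2*u (J(u) = (u + u) + 1/((-10 + 2*14) + u) = 2*u + 1/((-10 + 28) + u) = 2*u + 1/(18 + u) = 1/(18 + u) + 2*u)
√(J(1/763) + (V(-470) + 1864556)) = √((1 + 2*(1/763)² + 36/763)/(18 + 1/763) + ((571 - 1*(-470)) + 1864556)) = √((1 + 2*(1/763)² + 36*(1/763))/(18 + 1/763) + ((571 + 470) + 1864556)) = √((1 + 2*(1/582169) + 36/763)/(13735/763) + (1041 + 1864556)) = √(763*(1 + 2/582169 + 36/763)/13735 + 1865597) = √((763/13735)*(609639/582169) + 1865597) = √(609639/10479805 + 1865597) = √(19551093378224/10479805) = 4*√12805727883786172895/10479805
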